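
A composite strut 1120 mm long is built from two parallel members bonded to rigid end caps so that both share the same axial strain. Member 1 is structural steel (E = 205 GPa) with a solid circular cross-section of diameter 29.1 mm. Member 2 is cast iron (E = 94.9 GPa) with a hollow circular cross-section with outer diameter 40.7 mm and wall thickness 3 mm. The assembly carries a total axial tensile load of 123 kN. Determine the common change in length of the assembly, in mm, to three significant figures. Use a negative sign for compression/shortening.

0.810 mm

A_1 = 665.1 mm².
A_2 = 355.3 mm².
Equal strain + equilibrium ⇒ each member carries load in proportion to AE: A₁E₁ = 136300000 N, A₂E₂ = 33720000 N, ΣAE = 170100000 N.
δ = PL/ΣAE = 123000·1120/170100000 = 0.8101 mm.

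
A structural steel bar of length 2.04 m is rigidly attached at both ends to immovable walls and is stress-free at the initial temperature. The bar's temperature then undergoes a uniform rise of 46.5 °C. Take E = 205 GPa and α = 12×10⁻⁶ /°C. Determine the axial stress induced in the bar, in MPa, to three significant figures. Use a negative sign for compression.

Free thermal expansion αLΔT = 12e-6 · 2040 · 46.5 = 1.138 mm.
The walls impose strain ε = −(1.138)/2040 = -5.5800e-04; σ = Eε = 205000 · -5.5800e-04 = -114.4 MPa.

-114 MPa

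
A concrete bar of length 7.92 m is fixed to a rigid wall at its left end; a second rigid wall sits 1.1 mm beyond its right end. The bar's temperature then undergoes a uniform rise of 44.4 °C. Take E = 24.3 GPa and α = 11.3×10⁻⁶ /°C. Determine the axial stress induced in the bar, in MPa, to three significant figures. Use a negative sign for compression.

-8.82 MPa

Free thermal expansion αLΔT = 11.3e-6 · 7920 · 44.4 = 3.974 mm.
The walls engage after the gap closes; constrained expansion = 3.974 − 1.1 = 2.874 mm.
The walls impose strain ε = −(2.874)/7920 = -3.6283e-04; σ = Eε = 24300 · -3.6283e-04 = -8.817 MPa.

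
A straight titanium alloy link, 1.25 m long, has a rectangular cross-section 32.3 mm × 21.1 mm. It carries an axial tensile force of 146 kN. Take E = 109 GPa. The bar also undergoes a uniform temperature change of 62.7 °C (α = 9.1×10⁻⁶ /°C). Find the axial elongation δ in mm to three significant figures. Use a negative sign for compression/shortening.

A = 681.5 mm².
δ_mech = NL/(AE) = 146000·1250/(681.5·109000) = 2.457 mm.
δ_thermal = αLΔT = 9.1e-6·1250·62.7 = 0.7132 mm.
δ = δ_mech + δ_thermal = 3.17 mm.

3.17 mm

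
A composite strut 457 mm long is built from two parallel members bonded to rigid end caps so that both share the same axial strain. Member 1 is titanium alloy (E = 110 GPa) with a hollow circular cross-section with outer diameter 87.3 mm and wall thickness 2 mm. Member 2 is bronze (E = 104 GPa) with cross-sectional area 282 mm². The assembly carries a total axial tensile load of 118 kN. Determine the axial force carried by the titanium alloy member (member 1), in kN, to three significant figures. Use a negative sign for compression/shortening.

78.8 kN

A_1 = 536 mm².
Equal strain + equilibrium ⇒ each member carries load in proportion to AE: A₁E₁ = 58960000 N, A₂E₂ = 29330000 N, ΣAE = 88280000 N.
F₁ = P·A₁E₁/ΣAE = 118000·58960000/88280000 = 78800 N.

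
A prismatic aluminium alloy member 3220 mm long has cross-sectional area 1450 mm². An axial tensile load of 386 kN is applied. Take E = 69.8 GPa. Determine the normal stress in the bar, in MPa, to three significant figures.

266 MPa

σ = N/A = 386000/1450 = 266.2 MPa.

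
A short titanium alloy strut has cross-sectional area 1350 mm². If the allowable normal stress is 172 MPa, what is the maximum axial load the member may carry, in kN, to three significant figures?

P_max = σ_allow · A = 172 · 1350 = 232200 N = 232.2 kN.

232 kN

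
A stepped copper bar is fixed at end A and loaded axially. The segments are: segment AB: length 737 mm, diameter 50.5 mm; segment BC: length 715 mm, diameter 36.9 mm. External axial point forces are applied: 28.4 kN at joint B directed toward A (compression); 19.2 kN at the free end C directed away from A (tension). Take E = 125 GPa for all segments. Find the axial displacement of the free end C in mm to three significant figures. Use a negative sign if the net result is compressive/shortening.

Internal axial forces (sectioning from the free end, tension +): N_BC = 19.2 kN, N_AB = -9.2 kN.
A_AB = 2003 mm².
A_BC = 1069 mm².
δ_AB = -9200·737/(2003·125000) = -0.02708 mm
δ_BC = 19200·715/(1069·125000) = 0.1027 mm
δ = Σδ_i = 0.07561 mm.

0.0756 mm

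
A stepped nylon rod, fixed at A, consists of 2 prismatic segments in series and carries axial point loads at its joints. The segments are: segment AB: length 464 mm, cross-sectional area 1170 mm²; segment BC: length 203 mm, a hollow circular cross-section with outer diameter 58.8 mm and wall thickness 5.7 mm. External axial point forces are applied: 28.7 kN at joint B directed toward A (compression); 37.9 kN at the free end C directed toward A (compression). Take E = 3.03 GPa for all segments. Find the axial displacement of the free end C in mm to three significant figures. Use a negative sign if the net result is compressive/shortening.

Internal axial forces (sectioning from the free end, tension +): N_BC = -37.9 kN, N_AB = -66.6 kN.
A_BC = 950.9 mm².
δ_AB = -66600·464/(1170·3030) = -8.717 mm
δ_BC = -37900·203/(950.9·3030) = -2.67 mm
δ = Σδ_i = -11.39 mm.

-11.4 mm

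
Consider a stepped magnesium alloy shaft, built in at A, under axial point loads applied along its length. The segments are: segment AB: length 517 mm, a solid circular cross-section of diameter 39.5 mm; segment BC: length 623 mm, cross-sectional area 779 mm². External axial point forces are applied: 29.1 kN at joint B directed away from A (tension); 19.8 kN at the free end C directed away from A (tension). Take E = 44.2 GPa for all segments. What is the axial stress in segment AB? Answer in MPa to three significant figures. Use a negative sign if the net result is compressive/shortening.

39.9 MPa

Internal axial forces (sectioning from the free end, tension +): N_BC = 19.8 kN, N_AB = 48.9 kN.
A_AB = 1225 mm².
σ_AB = N_AB/A_AB = 48900/1225 = 39.9 MPa.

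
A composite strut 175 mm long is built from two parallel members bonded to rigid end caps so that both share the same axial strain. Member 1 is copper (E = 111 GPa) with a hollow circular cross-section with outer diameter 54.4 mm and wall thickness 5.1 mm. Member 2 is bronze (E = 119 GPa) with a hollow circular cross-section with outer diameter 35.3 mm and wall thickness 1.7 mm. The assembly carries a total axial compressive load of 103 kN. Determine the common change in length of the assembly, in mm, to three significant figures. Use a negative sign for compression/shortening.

-0.165 mm

A_1 = 789.9 mm².
A_2 = 179.4 mm².
Equal strain + equilibrium ⇒ each member carries load in proportion to AE: A₁E₁ = 87680000 N, A₂E₂ = 21350000 N, ΣAE = 109000000 N.
δ = PL/ΣAE = -103000·175/109000000 = -0.1653 mm.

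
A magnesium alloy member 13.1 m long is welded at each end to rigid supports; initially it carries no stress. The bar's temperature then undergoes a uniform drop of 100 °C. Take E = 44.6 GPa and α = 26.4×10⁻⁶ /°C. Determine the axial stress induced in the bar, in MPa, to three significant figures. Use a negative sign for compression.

Free thermal expansion αLΔT = 26.4e-6 · 13100 · -100 = -34.58 mm.
The walls impose strain ε = −(-34.58)/13100 = 2.6400e-03; σ = Eε = 44600 · 2.6400e-03 = 117.7 MPa.

118 MPa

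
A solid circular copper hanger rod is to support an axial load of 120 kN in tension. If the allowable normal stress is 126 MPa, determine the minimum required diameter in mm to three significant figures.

34.8 mm

Required area A ≥ P/σ_allow = 120000/126 = 952.4 mm².
For a solid circular section, d ≥ √(4A/π) = 34.82 mm.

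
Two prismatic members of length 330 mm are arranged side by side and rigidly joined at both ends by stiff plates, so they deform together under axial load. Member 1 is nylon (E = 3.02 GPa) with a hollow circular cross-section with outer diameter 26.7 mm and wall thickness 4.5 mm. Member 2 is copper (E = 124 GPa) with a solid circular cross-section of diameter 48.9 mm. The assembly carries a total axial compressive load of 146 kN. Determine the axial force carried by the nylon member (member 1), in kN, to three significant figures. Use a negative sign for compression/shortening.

-0.592 kN

A_1 = 313.8 mm².
A_2 = 1878 mm².
Equal strain + equilibrium ⇒ each member carries load in proportion to AE: A₁E₁ = 947800 N, A₂E₂ = 232900000 N, ΣAE = 233800000 N.
F₁ = P·A₁E₁/ΣAE = -146000·947800/233800000 = -591.8 N.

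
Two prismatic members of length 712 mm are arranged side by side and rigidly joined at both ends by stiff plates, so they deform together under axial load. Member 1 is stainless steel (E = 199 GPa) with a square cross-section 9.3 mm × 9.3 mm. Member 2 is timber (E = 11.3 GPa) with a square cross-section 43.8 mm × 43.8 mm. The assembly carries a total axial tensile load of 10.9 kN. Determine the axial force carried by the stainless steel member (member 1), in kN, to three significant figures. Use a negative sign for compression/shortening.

A_1 = 86.49 mm².
A_2 = 1918 mm².
Equal strain + equilibrium ⇒ each member carries load in proportion to AE: A₁E₁ = 17210000 N, A₂E₂ = 21680000 N, ΣAE = 38890000 N.
F₁ = P·A₁E₁/ΣAE = 10900·17210000/38890000 = 4824 N.

4.82 kN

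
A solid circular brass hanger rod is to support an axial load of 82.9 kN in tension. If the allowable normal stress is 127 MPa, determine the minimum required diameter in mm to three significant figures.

28.8 mm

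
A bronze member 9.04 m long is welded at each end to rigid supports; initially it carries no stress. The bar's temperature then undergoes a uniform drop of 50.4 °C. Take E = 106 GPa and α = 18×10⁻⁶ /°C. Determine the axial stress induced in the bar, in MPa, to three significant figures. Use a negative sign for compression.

Free thermal expansion αLΔT = 18e-6 · 9040 · -50.4 = -8.201 mm.
The walls impose strain ε = −(-8.201)/9040 = 9.0720e-04; σ = Eε = 106000 · 9.0720e-04 = 96.16 MPa.

96.2 MPa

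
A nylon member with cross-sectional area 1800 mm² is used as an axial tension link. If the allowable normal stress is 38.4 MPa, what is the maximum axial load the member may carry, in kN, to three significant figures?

69.1 kN

P_max = σ_allow · A = 38.4 · 1800 = 69120 N = 69.12 kN.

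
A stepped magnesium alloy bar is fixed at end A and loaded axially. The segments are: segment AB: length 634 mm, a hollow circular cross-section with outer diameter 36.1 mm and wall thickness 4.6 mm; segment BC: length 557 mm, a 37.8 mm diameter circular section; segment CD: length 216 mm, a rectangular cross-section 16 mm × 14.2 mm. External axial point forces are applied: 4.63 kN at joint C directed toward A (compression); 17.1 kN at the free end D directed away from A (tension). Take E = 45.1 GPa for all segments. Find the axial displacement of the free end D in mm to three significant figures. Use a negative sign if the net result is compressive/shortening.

0.883 mm

Internal axial forces (sectioning from the free end, tension +): N_CD = 17.1 kN, N_BC = 12.47 kN, N_AB = 12.47 kN.
A_AB = 455.2 mm².
A_BC = 1122 mm².
A_CD = 227.2 mm².
δ_AB = 12470·634/(455.2·45100) = 0.3851 mm
δ_BC = 12470·557/(1122·45100) = 0.1372 mm
δ_CD = 17100·216/(227.2·45100) = 0.3605 mm
δ = Σδ_i = 0.8828 mm.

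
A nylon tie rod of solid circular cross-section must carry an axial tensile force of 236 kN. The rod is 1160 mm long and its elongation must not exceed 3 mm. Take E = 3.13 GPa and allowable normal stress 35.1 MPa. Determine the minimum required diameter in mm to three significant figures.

193 mm

Required area A ≥ P/σ_allow = 236000/35.1 = 6724 mm².
For a solid circular section, d ≥ √(4A/π) = 92.52 mm.
Elongation limit: A ≥ PL/(Eδ_allow) = 236000·1160/(3130·3) = 29150 mm² ⇒ d ≥ 192.7 mm.
The elongation limit governs.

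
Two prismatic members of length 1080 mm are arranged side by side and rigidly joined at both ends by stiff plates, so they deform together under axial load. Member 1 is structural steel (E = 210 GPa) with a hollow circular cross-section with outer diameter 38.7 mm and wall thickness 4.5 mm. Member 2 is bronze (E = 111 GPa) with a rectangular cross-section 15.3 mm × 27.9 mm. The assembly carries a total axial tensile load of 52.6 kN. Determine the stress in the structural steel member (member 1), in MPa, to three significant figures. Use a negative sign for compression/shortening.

A_1 = 483.5 mm².
A_2 = 426.9 mm².
Equal strain + equilibrium ⇒ each member carries load in proportion to AE: A₁E₁ = 101500000 N, A₂E₂ = 47380000 N, ΣAE = 148900000 N.
σ₁ = P·E₁/ΣAE = 52600·210000/148900000 = 74.18 MPa.

74.2 MPa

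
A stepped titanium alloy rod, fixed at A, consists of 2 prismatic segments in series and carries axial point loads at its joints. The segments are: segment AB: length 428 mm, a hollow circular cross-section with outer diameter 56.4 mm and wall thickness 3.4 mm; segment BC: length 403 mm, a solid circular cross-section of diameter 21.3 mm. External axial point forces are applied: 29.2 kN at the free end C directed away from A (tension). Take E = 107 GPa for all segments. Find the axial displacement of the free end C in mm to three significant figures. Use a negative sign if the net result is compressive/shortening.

0.515 mm

Internal axial forces (sectioning from the free end, tension +): N_BC = 29.2 kN, N_AB = 29.2 kN.
A_AB = 566.1 mm².
A_BC = 356.3 mm².
δ_AB = 29200·428/(566.1·107000) = 0.2063 mm
δ_BC = 29200·403/(356.3·107000) = 0.3086 mm
δ = Σδ_i = 0.515 mm.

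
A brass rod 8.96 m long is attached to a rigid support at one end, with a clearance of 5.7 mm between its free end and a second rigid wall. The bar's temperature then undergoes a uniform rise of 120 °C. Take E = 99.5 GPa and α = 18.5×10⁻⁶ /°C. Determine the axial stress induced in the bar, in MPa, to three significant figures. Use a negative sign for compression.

-158 MPa

Free thermal expansion αLΔT = 18.5e-6 · 8960 · 120 = 19.89 mm.
The walls engage after the gap closes; constrained expansion = 19.89 − 5.7 = 14.19 mm.
The walls impose strain ε = −(14.19)/8960 = -1.5838e-03; σ = Eε = 99500 · -1.5838e-03 = -157.6 MPa.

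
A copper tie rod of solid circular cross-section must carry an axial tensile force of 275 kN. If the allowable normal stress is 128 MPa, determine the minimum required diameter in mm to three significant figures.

52.3 mm

Required area A ≥ P/σ_allow = 275000/128 = 2148 mm².
For a solid circular section, d ≥ √(4A/π) = 52.3 mm.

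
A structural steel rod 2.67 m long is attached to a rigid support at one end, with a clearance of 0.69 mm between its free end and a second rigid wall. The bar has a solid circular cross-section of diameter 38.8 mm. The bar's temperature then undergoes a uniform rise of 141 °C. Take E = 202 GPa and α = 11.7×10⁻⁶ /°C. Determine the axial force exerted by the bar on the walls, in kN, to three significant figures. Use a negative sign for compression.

Free thermal expansion αLΔT = 11.7e-6 · 2670 · 141 = 4.405 mm.
The walls engage after the gap closes; constrained expansion = 4.405 − 0.69 = 3.715 mm.
The walls impose strain ε = −(3.715)/2670 = -1.3913e-03; σ = Eε = 202000 · -1.3913e-03 = -281 MPa.
Wall reaction R = σ·A = -281·1182 = -332300 N = -332.3 kN.

-332 kN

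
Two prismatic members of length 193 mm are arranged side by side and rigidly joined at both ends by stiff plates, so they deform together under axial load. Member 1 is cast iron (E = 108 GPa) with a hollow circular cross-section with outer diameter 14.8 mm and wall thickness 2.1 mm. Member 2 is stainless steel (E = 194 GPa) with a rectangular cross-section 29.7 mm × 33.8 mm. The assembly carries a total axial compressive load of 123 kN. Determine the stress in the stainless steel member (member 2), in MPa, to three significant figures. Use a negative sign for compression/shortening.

-117 MPa

A_1 = 83.79 mm².
A_2 = 1004 mm².
Equal strain + equilibrium ⇒ each member carries load in proportion to AE: A₁E₁ = 9049000 N, A₂E₂ = 194700000 N, ΣAE = 203800000 N.
σ₂ = P·E₂/ΣAE = -123000·194000/203800000 = -117.1 MPa.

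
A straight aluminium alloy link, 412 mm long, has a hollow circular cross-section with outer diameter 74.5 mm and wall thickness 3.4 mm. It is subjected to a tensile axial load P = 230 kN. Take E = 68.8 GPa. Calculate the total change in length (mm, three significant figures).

A = 759.4 mm².
δ_mech = NL/(AE) = 230000·412/(759.4·68800) = 1.814 mm.

1.81 mm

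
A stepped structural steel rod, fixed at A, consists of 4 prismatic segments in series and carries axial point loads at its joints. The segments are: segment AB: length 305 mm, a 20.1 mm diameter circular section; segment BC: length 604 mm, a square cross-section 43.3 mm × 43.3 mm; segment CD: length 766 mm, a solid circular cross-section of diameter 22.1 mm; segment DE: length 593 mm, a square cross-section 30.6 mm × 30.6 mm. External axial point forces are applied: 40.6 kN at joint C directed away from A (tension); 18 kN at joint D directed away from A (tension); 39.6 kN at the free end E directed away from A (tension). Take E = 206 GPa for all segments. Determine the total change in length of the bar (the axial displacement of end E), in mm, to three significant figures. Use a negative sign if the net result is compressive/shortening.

Internal axial forces (sectioning from the free end, tension +): N_DE = 39.6 kN, N_CD = 57.6 kN, N_BC = 98.2 kN, N_AB = 98.2 kN.
A_AB = 317.3 mm².
A_BC = 1875 mm².
A_CD = 383.6 mm².
A_DE = 936.4 mm².
δ_AB = 98200·305/(317.3·206000) = 0.4582 mm
δ_BC = 98200·604/(1875·206000) = 0.1536 mm
δ_CD = 57600·766/(383.6·206000) = 0.5584 mm
δ_DE = 39600·593/(936.4·206000) = 0.1217 mm
δ = Σδ_i = 1.292 mm.

1.29 mm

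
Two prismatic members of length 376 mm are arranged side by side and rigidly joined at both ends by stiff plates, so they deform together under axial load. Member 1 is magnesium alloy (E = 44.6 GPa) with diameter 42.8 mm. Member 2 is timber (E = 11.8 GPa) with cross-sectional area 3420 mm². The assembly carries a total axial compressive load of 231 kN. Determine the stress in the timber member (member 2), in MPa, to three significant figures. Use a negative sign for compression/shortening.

-26.1 MPa

A_1 = 1439 mm².
Equal strain + equilibrium ⇒ each member carries load in proportion to AE: A₁E₁ = 64170000 N, A₂E₂ = 40360000 N, ΣAE = 104500000 N.
σ₂ = P·E₂/ΣAE = -231000·11800/104500000 = -26.08 MPa.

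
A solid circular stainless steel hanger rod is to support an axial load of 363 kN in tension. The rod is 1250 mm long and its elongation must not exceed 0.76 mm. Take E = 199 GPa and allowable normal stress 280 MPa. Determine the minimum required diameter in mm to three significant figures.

61.8 mm

Required area A ≥ P/σ_allow = 363000/280 = 1296 mm².
For a solid circular section, d ≥ √(4A/π) = 40.63 mm.
Elongation limit: A ≥ PL/(Eδ_allow) = 363000·1250/(199000·0.76) = 3000 mm² ⇒ d ≥ 61.81 mm.
The elongation limit governs.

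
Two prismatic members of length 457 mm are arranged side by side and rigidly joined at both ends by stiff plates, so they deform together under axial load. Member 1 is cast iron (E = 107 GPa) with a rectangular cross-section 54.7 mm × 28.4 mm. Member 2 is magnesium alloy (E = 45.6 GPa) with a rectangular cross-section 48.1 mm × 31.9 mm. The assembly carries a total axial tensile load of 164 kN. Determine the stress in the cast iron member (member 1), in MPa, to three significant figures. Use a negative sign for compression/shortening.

A_1 = 1553 mm².
A_2 = 1534 mm².
Equal strain + equilibrium ⇒ each member carries load in proportion to AE: A₁E₁ = 166200000 N, A₂E₂ = 69970000 N, ΣAE = 236200000 N.
σ₁ = P·E₁/ΣAE = 164000·107000/236200000 = 74.3 MPa.

74.3 MPa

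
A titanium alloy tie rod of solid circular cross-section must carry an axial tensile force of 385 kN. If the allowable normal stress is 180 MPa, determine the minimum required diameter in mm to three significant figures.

Required area A ≥ P/σ_allow = 385000/180 = 2139 mm².
For a solid circular section, d ≥ √(4A/π) = 52.19 mm.

52.2 mm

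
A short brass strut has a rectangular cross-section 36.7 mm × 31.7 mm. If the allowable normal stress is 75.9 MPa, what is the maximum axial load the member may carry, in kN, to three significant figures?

A = 1163 mm².
P_max = σ_allow · A = 75.9 · 1163 = 88300 N = 88.3 kN.

88.3 kN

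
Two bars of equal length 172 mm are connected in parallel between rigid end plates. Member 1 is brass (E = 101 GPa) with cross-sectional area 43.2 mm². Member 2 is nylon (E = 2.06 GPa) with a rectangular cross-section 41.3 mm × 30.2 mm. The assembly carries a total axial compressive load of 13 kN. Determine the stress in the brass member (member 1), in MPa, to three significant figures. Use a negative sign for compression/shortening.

A_2 = 1247 mm².
Equal strain + equilibrium ⇒ each member carries load in proportion to AE: A₁E₁ = 4363000 N, A₂E₂ = 2569000 N, ΣAE = 6933000 N.
σ₁ = P·E₁/ΣAE = -13000·101000/6933000 = -189.4 MPa.

-189 MPa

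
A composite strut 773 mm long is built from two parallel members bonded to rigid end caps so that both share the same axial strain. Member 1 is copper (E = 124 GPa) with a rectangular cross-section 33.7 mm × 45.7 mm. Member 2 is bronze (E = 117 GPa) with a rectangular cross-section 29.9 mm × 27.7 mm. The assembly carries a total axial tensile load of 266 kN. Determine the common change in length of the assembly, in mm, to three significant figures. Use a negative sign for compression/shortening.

0.714 mm

A_1 = 1540 mm².
A_2 = 828.2 mm².
Equal strain + equilibrium ⇒ each member carries load in proportion to AE: A₁E₁ = 191000000 N, A₂E₂ = 96900000 N, ΣAE = 287900000 N.
δ = PL/ΣAE = 266000·773/287900000 = 0.7143 mm.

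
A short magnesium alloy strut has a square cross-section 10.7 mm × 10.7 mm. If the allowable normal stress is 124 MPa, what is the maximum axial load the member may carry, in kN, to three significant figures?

A = 114.5 mm².
P_max = σ_allow · A = 124 · 114.5 = 14200 N = 14.2 kN.

14.2 kN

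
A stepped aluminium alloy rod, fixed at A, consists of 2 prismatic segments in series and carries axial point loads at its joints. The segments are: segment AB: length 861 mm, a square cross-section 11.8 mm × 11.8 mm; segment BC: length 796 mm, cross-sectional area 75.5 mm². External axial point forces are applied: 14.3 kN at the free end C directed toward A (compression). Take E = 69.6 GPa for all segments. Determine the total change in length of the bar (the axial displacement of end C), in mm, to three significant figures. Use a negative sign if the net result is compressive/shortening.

Internal axial forces (sectioning from the free end, tension +): N_BC = -14.3 kN, N_AB = -14.3 kN.
A_AB = 139.2 mm².
δ_AB = -14300·861/(139.2·69600) = -1.27 mm
δ_BC = -14300·796/(75.5·69600) = -2.166 mm
δ = Σδ_i = -3.437 mm.

-3.44 mm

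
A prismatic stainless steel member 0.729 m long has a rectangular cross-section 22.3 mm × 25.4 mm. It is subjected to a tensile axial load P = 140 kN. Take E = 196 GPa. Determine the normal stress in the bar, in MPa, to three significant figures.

247 MPa

A = 566.4 mm².
σ = N/A = 140000/566.4 = 247.2 MPa.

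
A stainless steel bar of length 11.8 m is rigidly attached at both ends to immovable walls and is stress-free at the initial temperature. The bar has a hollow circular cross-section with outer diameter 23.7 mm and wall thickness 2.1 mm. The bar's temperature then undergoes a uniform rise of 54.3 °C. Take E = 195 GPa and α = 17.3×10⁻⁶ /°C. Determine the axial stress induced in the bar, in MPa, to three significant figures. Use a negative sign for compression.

Free thermal expansion αLΔT = 17.3e-6 · 11800 · 54.3 = 11.08 mm.
The walls impose strain ε = −(11.08)/11800 = -9.3939e-04; σ = Eε = 195000 · -9.3939e-04 = -183.2 MPa.

-183 MPa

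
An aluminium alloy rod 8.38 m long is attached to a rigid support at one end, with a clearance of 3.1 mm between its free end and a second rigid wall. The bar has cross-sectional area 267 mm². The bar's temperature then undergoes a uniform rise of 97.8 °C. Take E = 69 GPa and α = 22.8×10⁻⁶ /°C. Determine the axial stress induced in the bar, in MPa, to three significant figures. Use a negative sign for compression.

-128 MPa

Free thermal expansion αLΔT = 22.8e-6 · 8380 · 97.8 = 18.69 mm.
The walls engage after the gap closes; constrained expansion = 18.69 − 3.1 = 15.59 mm.
The walls impose strain ε = −(15.59)/8380 = -1.8599e-03; σ = Eε = 69000 · -1.8599e-03 = -128.3 MPa.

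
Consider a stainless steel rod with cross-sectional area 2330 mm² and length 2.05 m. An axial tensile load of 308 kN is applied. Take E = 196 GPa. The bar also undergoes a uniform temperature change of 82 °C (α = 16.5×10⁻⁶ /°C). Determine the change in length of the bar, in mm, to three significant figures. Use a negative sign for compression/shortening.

4.16 mm

δ_mech = NL/(AE) = 308000·2050/(2330·196000) = 1.383 mm.
δ_thermal = αLΔT = 16.5e-6·2050·82 = 2.774 mm.
δ = δ_mech + δ_thermal = 4.156 mm.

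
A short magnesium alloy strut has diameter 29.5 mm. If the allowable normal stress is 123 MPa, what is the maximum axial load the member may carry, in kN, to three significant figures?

84.1 kN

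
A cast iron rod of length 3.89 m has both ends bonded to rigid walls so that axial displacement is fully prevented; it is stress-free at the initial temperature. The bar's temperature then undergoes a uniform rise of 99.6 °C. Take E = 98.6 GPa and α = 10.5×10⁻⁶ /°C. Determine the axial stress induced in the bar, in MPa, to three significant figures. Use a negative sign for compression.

Free thermal expansion αLΔT = 10.5e-6 · 3890 · 99.6 = 4.068 mm.
The walls impose strain ε = −(4.068)/3890 = -1.0458e-03; σ = Eε = 98600 · -1.0458e-03 = -103.1 MPa.

-103 MPa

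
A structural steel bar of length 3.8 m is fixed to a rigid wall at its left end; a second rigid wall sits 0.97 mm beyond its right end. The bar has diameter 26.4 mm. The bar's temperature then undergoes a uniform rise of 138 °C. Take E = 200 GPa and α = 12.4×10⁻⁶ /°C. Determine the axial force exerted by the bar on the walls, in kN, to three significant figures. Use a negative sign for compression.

-159 kN

Free thermal expansion αLΔT = 12.4e-6 · 3800 · 138 = 6.503 mm.
The walls engage after the gap closes; constrained expansion = 6.503 − 0.97 = 5.533 mm.
The walls impose strain ε = −(5.533)/3800 = -1.4559e-03; σ = Eε = 200000 · -1.4559e-03 = -291.2 MPa.
Wall reaction R = σ·A = -291.2·547.4 = -159400 N = -159.4 kN.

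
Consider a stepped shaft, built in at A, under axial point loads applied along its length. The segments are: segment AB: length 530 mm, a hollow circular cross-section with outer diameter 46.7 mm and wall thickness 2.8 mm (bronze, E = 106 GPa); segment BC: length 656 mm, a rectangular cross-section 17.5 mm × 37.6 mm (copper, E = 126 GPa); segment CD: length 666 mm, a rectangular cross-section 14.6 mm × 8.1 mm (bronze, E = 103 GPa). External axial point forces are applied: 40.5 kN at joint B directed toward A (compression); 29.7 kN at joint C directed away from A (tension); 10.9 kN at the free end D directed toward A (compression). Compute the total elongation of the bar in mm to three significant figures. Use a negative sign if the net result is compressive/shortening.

Internal axial forces (sectioning from the free end, tension +): N_CD = -10.9 kN, N_BC = 18.8 kN, N_AB = -21.7 kN.
A_AB = 386.2 mm².
A_BC = 658 mm².
A_CD = 118.3 mm².
δ_AB = -21700·530/(386.2·106000) = -0.281 mm
δ_BC = 18800·656/(658·126000) = 0.1488 mm
δ_CD = -10900·666/(118.3·103000) = -0.596 mm
δ = Σδ_i = -0.7282 mm.

-0.728 mm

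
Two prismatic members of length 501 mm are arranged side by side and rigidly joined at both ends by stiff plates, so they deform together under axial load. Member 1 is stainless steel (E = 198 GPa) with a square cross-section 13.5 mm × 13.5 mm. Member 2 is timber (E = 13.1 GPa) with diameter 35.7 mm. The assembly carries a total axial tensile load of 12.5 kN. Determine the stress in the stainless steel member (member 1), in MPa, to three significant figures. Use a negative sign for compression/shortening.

A_1 = 182.2 mm².
A_2 = 1001 mm².
Equal strain + equilibrium ⇒ each member carries load in proportion to AE: A₁E₁ = 36090000 N, A₂E₂ = 13110000 N, ΣAE = 49200000 N.
σ₁ = P·E₁/ΣAE = 12500·198000/49200000 = 50.31 MPa.

50.3 MPa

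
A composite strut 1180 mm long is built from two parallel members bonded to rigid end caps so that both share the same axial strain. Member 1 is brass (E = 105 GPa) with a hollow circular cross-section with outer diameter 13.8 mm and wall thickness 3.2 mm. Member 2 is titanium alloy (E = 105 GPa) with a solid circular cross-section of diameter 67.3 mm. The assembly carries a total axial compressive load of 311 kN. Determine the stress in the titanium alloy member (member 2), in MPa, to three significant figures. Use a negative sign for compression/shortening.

A_1 = 106.6 mm².
A_2 = 3557 mm².
Equal strain + equilibrium ⇒ each member carries load in proportion to AE: A₁E₁ = 11190000 N, A₂E₂ = 373500000 N, ΣAE = 384700000 N.
σ₂ = P·E₂/ΣAE = -311000·105000/384700000 = -84.88 MPa.

-84.9 MPa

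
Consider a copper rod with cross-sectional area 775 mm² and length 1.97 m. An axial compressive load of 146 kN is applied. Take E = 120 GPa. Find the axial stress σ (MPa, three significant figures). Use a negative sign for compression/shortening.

σ = N/A = -146000/775 = -188.4 MPa.

-188 MPa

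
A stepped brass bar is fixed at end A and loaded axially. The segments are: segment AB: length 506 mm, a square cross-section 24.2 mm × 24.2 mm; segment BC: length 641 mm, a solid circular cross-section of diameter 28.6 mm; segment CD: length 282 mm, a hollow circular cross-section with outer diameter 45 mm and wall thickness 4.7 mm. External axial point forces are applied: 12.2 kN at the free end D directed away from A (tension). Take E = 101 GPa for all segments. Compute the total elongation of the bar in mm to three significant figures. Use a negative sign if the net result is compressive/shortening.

Internal axial forces (sectioning from the free end, tension +): N_CD = 12.2 kN, N_BC = 12.2 kN, N_AB = 12.2 kN.
A_AB = 585.6 mm².
A_BC = 642.4 mm².
A_CD = 595 mm².
δ_AB = 12200·506/(585.6·101000) = 0.1044 mm
δ_BC = 12200·641/(642.4·101000) = 0.1205 mm
δ_CD = 12200·282/(595·101000) = 0.05724 mm
δ = Σδ_i = 0.2821 mm.

0.282 mm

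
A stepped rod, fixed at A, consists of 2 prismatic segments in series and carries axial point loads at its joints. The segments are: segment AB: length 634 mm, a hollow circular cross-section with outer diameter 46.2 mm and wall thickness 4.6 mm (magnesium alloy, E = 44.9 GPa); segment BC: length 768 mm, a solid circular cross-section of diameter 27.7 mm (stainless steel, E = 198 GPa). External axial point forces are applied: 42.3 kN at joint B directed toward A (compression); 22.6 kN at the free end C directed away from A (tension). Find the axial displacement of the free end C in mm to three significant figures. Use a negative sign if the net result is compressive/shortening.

-0.317 mm

Internal axial forces (sectioning from the free end, tension +): N_BC = 22.6 kN, N_AB = -19.7 kN.
A_AB = 601.2 mm².
A_BC = 602.6 mm².
δ_AB = -19700·634/(601.2·44900) = -0.4627 mm
δ_BC = 22600·768/(602.6·198000) = 0.1455 mm
δ = Σδ_i = -0.3172 mm.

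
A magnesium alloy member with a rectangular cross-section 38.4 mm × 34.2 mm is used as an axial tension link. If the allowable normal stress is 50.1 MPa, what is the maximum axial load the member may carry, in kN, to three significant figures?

A = 1313 mm².
P_max = σ_allow · A = 50.1 · 1313 = 65800 N = 65.8 kN.

65.8 kN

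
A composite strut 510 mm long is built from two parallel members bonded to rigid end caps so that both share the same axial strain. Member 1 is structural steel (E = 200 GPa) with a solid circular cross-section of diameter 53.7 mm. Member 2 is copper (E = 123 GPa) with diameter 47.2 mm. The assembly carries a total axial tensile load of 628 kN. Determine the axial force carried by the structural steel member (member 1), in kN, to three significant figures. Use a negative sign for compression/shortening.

A_1 = 2265 mm².
A_2 = 1750 mm².
Equal strain + equilibrium ⇒ each member carries load in proportion to AE: A₁E₁ = 453000000 N, A₂E₂ = 215200000 N, ΣAE = 668200000 N.
F₁ = P·A₁E₁/ΣAE = 628000·453000000/668200000 = 425700 N.

426 kN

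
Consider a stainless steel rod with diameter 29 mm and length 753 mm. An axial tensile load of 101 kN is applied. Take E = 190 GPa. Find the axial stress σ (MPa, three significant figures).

153 MPa

A = 660.5 mm².
σ = N/A = 101000/660.5 = 152.9 MPa.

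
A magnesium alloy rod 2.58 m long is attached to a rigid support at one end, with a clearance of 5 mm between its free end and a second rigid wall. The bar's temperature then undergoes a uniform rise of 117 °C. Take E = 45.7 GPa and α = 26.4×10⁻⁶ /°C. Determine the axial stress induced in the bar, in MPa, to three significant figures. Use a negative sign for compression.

-52.6 MPa

Free thermal expansion αLΔT = 26.4e-6 · 2580 · 117 = 7.969 mm.
The walls engage after the gap closes; constrained expansion = 7.969 − 5 = 2.969 mm.
The walls impose strain ε = −(2.969)/2580 = -1.1508e-03; σ = Eε = 45700 · -1.1508e-03 = -52.59 MPa.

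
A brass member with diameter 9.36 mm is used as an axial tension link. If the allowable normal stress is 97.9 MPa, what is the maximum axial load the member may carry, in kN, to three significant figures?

6.74 kN

A = 68.81 mm².
P_max = σ_allow · A = 97.9 · 68.81 = 6736 N = 6.736 kN.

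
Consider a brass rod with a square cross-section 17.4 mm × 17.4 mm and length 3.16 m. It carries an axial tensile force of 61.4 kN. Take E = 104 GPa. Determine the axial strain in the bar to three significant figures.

0.00195

A = 302.8 mm².
σ = N/A = 202.8 MPa; ε = σ/E = 202.8/104000 = 1.950e-03.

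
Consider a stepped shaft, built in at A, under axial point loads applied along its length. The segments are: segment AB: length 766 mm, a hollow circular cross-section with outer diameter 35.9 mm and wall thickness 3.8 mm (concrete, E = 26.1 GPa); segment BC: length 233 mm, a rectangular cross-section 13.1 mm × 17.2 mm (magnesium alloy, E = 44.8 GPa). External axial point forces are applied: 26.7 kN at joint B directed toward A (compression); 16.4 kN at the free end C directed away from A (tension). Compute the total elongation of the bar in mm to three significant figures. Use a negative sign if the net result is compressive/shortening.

Internal axial forces (sectioning from the free end, tension +): N_BC = 16.4 kN, N_AB = -10.3 kN.
A_AB = 383.2 mm².
A_BC = 225.3 mm².
δ_AB = -10300·766/(383.2·26100) = -0.7888 mm
δ_BC = 16400·233/(225.3·44800) = 0.3785 mm
δ = Σδ_i = -0.4103 mm.

-0.410 mm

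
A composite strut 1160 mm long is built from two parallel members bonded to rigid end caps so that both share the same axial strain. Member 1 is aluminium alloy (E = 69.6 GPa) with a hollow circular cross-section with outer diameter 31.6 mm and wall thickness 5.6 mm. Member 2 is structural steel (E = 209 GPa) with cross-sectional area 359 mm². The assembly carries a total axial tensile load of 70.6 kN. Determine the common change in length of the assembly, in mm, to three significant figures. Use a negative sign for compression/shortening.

A_1 = 457.4 mm².
Equal strain + equilibrium ⇒ each member carries load in proportion to AE: A₁E₁ = 31840000 N, A₂E₂ = 75030000 N, ΣAE = 106900000 N.
δ = PL/ΣAE = 70600·1160/106900000 = 0.7663 mm.

0.766 mm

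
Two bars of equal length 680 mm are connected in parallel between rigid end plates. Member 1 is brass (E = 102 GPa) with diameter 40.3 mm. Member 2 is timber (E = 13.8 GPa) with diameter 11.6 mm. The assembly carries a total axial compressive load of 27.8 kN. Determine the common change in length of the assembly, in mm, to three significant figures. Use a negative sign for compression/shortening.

A_1 = 1276 mm².
A_2 = 105.7 mm².
Equal strain + equilibrium ⇒ each member carries load in proportion to AE: A₁E₁ = 130100000 N, A₂E₂ = 1458000 N, ΣAE = 131600000 N.
δ = PL/ΣAE = -27800·680/131600000 = -0.1437 mm.

-0.144 mm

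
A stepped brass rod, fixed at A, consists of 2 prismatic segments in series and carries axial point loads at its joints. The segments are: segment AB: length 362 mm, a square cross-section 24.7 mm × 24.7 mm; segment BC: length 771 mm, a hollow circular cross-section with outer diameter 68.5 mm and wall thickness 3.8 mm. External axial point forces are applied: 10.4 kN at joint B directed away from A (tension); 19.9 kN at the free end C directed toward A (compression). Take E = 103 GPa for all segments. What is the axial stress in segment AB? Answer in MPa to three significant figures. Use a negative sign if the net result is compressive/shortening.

-15.6 MPa

Internal axial forces (sectioning from the free end, tension +): N_BC = -19.9 kN, N_AB = -9.5 kN.
A_AB = 610.1 mm².
σ_AB = N_AB/A_AB = -9500/610.1 = -15.57 MPa.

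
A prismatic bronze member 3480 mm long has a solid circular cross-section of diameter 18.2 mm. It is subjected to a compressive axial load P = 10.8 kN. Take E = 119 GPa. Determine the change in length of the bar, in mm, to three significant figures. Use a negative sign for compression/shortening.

A = 260.2 mm².
δ_mech = NL/(AE) = -10800·3480/(260.2·119000) = -1.214 mm.

-1.21 mm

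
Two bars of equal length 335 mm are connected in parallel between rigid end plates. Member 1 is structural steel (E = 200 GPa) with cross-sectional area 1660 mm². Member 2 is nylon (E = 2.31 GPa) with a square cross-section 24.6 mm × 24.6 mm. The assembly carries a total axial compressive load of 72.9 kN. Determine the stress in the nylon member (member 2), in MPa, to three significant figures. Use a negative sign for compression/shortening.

A_2 = 605.2 mm².
Equal strain + equilibrium ⇒ each member carries load in proportion to AE: A₁E₁ = 332000000 N, A₂E₂ = 1398000 N, ΣAE = 333400000 N.
σ₂ = P·E₂/ΣAE = -72900·2310/333400000 = -0.5051 MPa.

-0.505 MPa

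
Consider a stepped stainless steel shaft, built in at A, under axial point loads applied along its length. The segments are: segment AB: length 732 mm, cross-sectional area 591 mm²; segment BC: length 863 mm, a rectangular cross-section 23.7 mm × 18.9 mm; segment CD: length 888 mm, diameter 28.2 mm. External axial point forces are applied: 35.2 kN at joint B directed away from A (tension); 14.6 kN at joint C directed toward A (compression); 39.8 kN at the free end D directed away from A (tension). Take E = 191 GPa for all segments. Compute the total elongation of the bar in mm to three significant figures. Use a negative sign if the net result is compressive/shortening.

Internal axial forces (sectioning from the free end, tension +): N_CD = 39.8 kN, N_BC = 25.2 kN, N_AB = 60.4 kN.
A_BC = 447.9 mm².
A_CD = 624.6 mm².
δ_AB = 60400·732/(591·191000) = 0.3917 mm
δ_BC = 25200·863/(447.9·191000) = 0.2542 mm
δ_CD = 39800·888/(624.6·191000) = 0.2963 mm
δ = Σδ_i = 0.9421 mm.

0.942 mm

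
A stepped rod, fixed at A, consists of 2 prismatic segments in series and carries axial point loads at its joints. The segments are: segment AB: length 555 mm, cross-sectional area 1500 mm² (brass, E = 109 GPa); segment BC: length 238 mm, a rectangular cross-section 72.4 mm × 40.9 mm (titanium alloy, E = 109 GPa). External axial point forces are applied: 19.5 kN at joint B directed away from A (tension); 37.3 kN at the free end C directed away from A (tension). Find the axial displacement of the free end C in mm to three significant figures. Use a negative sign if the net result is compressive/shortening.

0.220 mm

Internal axial forces (sectioning from the free end, tension +): N_BC = 37.3 kN, N_AB = 56.8 kN.
A_BC = 2961 mm².
δ_AB = 56800·555/(1500·109000) = 0.1928 mm
δ_BC = 37300·238/(2961·109000) = 0.0275 mm
δ = Σδ_i = 0.2203 mm.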